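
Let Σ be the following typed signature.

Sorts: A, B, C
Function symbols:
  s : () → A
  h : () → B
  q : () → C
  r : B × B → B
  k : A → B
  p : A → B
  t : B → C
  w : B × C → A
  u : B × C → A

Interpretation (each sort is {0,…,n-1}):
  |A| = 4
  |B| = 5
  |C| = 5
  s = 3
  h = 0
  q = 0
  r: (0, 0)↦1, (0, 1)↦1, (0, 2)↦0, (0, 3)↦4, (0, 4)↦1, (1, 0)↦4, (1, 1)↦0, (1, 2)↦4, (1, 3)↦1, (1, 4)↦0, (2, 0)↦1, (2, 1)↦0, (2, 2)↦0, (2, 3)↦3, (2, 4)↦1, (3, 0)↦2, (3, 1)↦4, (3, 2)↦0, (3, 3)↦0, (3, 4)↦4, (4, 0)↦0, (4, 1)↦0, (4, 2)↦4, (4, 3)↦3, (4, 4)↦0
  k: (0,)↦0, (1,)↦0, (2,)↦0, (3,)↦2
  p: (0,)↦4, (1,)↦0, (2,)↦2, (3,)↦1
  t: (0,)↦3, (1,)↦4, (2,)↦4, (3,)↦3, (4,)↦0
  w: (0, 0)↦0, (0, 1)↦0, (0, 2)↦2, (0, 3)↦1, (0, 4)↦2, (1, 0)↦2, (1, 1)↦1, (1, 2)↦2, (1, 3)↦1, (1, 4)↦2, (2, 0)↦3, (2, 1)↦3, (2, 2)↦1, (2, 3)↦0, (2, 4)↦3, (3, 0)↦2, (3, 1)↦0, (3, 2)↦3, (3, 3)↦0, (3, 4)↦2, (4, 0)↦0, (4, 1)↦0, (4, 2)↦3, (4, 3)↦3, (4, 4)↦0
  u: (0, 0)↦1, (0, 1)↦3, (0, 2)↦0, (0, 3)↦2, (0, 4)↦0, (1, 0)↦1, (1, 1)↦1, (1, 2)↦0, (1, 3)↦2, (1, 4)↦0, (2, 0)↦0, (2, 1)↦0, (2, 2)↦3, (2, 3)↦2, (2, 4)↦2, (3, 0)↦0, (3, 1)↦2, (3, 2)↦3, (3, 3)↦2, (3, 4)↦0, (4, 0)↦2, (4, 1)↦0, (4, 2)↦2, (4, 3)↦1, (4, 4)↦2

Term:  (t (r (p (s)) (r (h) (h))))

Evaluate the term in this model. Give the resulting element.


  s = 3
  (p (s)) = p(3,) = 1
  h = 0
  h = 0
  (r (h) (h)) = r(0, 0) = 1
  (r (p (s)) (r (h) (h))) = r(1, 1) = 0
  (t (r (p (s)) (r (h) (h)))) = t(0,) = 3

value = 3


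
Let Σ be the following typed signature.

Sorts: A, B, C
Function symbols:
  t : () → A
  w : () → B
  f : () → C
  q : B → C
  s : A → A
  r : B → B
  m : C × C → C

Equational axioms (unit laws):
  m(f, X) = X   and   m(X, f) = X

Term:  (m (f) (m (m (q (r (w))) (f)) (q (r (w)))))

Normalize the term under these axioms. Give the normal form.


normal form = (m (q (r (w))) (q (r (w))))

1. (m (f) (m (m (q (r (w))) (f)) (q (r (w)))))  →  (m (m (q (r (w))) (f)) (q (r (w))))
2. (m (m (q (r (w))) (f)) (q (r (w))))  →  (m (q (r (w))) (q (r (w))))


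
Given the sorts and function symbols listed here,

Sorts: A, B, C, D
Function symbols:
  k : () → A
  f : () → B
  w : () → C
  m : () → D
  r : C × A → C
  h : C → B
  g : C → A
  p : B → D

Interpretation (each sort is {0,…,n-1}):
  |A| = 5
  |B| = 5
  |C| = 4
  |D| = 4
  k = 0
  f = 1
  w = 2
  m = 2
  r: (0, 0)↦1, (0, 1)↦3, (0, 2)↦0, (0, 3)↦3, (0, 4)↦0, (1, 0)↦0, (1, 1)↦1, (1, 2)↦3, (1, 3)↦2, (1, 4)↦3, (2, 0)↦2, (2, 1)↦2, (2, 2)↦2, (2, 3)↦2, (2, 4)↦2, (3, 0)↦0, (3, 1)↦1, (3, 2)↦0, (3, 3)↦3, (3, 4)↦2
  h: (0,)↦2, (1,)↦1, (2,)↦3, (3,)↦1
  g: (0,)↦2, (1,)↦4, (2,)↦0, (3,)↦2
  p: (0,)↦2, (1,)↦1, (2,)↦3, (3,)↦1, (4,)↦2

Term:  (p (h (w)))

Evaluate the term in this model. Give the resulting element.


  w = 2
  (h (w)) = h(2,) = 3
  (p (h (w))) = p(3,) = 1

value = 1


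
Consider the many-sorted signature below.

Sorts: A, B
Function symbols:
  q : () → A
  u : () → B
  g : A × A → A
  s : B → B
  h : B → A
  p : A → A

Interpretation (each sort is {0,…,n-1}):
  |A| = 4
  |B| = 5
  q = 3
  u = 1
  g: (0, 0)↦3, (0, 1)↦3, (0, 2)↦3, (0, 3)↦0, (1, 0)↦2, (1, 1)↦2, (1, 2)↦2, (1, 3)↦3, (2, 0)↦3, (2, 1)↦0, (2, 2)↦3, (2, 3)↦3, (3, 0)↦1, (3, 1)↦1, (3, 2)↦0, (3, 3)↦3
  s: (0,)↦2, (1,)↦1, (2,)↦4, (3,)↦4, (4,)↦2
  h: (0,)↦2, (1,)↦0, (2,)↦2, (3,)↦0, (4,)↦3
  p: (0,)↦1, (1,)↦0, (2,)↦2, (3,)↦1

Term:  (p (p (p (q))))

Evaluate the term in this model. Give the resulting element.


  q = 3
  (p (q)) = p(3,) = 1
  (p (p (q))) = p(1,) = 0
  (p (p (p (q)))) = p(0,) = 1

value = 1


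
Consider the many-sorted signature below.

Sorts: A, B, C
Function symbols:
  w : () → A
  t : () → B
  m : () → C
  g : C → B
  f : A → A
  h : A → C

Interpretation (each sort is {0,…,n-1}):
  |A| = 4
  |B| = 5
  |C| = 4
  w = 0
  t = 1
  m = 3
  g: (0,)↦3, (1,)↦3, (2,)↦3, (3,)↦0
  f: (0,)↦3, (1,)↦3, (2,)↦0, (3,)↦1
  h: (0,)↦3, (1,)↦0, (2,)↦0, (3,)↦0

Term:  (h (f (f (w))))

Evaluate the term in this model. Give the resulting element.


value = 0

  w = 0
  (f (w)) = f(0,) = 3
  (f (f (w))) = f(3,) = 1
  (h (f (f (w)))) = h(1,) = 0


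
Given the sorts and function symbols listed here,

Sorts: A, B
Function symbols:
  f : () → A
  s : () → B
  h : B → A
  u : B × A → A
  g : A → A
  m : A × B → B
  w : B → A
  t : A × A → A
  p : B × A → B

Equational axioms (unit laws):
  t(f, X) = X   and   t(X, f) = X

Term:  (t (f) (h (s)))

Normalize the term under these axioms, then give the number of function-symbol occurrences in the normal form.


1. (t (f) (h (s)))  →  (h (s))
normal form: (h (s))

size = 2


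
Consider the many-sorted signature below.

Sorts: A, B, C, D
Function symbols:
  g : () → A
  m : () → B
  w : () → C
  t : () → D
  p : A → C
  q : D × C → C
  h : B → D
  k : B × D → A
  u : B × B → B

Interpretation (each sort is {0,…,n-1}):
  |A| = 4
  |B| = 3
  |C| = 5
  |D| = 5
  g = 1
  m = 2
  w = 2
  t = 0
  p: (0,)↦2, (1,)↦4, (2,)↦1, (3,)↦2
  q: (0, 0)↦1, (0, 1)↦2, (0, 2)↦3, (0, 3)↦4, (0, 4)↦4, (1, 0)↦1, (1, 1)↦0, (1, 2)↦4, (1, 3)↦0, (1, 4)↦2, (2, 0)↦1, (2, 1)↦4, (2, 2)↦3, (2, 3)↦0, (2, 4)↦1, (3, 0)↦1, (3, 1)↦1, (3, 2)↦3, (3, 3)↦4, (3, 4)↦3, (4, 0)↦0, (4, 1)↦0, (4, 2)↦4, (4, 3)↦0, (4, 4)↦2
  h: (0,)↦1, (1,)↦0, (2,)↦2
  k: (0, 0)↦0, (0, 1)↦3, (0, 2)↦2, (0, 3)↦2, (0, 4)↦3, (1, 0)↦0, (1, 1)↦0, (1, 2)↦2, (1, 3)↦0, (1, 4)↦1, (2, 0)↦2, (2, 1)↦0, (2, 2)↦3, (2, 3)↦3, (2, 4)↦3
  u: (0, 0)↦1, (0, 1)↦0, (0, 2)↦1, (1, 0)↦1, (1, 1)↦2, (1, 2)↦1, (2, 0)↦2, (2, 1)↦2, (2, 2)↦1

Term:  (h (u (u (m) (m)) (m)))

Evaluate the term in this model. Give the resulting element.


value = 0

  m = 2
  m = 2
  (u (m) (m)) = u(2, 2) = 1
  m = 2
  (u (u (m) (m)) (m)) = u(1, 2) = 1
  (h (u (u (m) (m)) (m))) = h(1,) = 0


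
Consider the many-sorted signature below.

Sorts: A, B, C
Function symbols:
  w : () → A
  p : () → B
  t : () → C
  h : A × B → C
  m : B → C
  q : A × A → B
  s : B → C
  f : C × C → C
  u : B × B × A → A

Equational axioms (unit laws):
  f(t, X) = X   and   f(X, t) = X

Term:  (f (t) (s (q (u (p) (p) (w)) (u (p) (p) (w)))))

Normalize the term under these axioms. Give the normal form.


1. (f (t) (s (q (u (p) (p) (w)) (u (p) (p) (w)))))  →  (s (q (u (p) (p) (w)) (u (p) (p) (w))))

normal form = (s (q (u (p) (p) (w)) (u (p) (p) (w))))


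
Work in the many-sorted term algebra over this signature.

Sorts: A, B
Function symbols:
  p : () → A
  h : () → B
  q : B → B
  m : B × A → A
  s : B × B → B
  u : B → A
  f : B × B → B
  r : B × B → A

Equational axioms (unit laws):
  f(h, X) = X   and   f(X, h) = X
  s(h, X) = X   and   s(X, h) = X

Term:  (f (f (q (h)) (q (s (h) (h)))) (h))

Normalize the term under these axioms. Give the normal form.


1. (f (f (q (h)) (q (s (h) (h)))) (h))  →  (f (q (h)) (q (s (h) (h))))
2. (f (q (h)) (q (s (h) (h))))  →  (f (q (h)) (q (h)))

normal form = (f (q (h)) (q (h)))


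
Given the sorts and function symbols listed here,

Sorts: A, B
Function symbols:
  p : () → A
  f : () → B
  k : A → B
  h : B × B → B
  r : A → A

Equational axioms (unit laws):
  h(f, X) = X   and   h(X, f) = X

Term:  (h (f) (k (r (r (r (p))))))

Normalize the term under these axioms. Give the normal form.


1. (h (f) (k (r (r (r (p))))))  →  (k (r (r (r (p)))))

normal form = (k (r (r (r (p)))))


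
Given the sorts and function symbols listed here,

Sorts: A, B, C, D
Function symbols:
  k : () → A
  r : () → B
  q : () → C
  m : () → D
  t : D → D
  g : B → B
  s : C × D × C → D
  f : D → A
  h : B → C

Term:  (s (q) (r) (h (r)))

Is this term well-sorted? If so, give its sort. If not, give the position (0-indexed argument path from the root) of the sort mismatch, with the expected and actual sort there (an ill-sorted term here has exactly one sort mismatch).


  (q) : C
  (r) : B
    (r) : B
  (h (r)) : C
(s (q) (r) (h (r))) : ✗ arg 1 at [1] has sort B, expected D

ill-sorted at position [1]: expected D, got B


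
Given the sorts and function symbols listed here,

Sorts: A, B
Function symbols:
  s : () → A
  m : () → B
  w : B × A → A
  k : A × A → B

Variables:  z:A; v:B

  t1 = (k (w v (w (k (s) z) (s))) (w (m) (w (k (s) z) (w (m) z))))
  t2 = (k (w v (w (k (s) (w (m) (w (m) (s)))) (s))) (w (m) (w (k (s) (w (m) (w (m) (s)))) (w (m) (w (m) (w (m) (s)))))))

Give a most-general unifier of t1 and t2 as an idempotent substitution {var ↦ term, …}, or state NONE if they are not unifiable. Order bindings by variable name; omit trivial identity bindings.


{z ↦ (w (m) (w (m) (s)))}


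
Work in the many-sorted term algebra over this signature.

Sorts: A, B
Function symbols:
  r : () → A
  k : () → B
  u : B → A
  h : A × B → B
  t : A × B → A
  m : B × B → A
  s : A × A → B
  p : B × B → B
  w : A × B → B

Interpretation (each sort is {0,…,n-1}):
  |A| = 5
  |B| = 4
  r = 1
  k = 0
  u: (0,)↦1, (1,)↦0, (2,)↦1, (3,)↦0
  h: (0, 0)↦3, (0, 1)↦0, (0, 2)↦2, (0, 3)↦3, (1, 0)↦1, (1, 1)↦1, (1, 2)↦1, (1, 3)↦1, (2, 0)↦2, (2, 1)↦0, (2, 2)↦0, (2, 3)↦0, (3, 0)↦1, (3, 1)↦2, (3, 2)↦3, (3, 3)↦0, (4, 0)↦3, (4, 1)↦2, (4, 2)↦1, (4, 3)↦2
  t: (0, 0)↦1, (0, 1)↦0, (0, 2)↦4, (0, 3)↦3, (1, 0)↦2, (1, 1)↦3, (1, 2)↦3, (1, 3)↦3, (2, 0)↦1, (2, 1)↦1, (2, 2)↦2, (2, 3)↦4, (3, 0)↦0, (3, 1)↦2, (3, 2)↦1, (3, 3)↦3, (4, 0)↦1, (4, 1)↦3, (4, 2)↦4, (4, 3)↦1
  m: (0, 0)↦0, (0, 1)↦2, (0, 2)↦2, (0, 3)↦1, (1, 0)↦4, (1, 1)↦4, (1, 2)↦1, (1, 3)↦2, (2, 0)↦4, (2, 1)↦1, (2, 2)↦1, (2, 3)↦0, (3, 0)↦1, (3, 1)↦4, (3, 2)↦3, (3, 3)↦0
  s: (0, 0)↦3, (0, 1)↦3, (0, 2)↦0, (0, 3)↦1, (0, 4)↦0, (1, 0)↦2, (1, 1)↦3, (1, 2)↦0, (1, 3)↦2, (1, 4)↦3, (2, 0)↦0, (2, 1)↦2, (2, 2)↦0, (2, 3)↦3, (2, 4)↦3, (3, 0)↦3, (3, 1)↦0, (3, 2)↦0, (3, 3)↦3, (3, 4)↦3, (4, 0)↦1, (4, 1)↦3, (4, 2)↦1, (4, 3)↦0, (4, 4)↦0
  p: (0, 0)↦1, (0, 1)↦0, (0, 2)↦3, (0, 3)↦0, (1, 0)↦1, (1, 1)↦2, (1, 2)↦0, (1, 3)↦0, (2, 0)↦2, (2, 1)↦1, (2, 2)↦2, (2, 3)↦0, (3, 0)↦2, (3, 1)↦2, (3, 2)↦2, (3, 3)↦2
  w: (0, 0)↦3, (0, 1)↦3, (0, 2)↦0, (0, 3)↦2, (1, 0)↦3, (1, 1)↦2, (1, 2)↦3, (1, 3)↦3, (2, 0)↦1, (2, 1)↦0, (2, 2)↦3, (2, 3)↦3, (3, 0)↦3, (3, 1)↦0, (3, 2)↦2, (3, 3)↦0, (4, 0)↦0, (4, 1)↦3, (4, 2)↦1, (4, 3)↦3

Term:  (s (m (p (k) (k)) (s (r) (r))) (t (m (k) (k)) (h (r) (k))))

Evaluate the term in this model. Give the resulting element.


value = 0

  k = 0
  k = 0
  (p (k) (k)) = p(0, 0) = 1
  r = 1
  r = 1
  (s (r) (r)) = s(1, 1) = 3
  (m (p (k) (k)) (s (r) (r))) = m(1, 3) = 2
  k = 0
  k = 0
  (m (k) (k)) = m(0, 0) = 0
  r = 1
  k = 0
  (h (r) (k)) = h(1, 0) = 1
  (t (m (k) (k)) (h (r) (k))) = t(0, 1) = 0
  (s (m (p (k) (k)) (s (r) (r))) (t (m (k) (k)) (h (r) (k)))) = s(2, 0) = 0


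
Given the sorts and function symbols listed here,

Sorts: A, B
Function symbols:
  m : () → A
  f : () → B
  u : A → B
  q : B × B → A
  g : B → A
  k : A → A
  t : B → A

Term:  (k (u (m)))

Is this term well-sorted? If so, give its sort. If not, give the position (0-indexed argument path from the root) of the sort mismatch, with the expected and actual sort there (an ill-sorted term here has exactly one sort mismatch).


ill-sorted at position [0]: expected A, got B

    (m) : A
  (u (m)) : B
(k (u (m))) : ✗ arg 0 at [0] has sort B, expected A


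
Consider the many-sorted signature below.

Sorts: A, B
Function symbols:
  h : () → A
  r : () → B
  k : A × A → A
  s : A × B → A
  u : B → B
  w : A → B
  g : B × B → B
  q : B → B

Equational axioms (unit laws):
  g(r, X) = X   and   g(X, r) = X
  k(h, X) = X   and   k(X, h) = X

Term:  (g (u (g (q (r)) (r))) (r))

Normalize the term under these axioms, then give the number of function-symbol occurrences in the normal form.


1. (g (u (g (q (r)) (r))) (r))  →  (u (g (q (r)) (r)))
2. (u (g (q (r)) (r)))  →  (u (q (r)))
normal form: (u (q (r)))

size = 3


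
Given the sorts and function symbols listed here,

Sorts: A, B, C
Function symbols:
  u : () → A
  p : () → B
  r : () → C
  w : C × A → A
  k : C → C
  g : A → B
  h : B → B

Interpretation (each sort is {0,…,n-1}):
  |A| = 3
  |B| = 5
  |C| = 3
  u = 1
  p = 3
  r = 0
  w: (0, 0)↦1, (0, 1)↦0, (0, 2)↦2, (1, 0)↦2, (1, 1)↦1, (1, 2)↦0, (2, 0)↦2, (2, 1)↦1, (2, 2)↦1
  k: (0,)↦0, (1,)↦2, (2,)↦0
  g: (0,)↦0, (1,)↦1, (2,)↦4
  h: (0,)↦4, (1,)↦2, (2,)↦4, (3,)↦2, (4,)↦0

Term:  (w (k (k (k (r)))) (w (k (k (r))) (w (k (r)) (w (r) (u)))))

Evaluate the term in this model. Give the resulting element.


value = 1

  r = 0
  (k (r)) = k(0,) = 0
  (k (k (r))) = k(0,) = 0
  (k (k (k (r)))) = k(0,) = 0
  r = 0
  (k (r)) = k(0,) = 0
  (k (k (r))) = k(0,) = 0
  r = 0
  (k (r)) = k(0,) = 0
  r = 0
  u = 1
  (w (r) (u)) = w(0, 1) = 0
  (w (k (r)) (w (r) (u))) = w(0, 0) = 1
  (w (k (k (r))) (w (k (r)) (w (r) (u)))) = w(0, 1) = 0
  (w (k (k (k (r)))) (w (k (k (r))) (w (k (r)) (w (r) (u))))) = w(0, 0) = 1


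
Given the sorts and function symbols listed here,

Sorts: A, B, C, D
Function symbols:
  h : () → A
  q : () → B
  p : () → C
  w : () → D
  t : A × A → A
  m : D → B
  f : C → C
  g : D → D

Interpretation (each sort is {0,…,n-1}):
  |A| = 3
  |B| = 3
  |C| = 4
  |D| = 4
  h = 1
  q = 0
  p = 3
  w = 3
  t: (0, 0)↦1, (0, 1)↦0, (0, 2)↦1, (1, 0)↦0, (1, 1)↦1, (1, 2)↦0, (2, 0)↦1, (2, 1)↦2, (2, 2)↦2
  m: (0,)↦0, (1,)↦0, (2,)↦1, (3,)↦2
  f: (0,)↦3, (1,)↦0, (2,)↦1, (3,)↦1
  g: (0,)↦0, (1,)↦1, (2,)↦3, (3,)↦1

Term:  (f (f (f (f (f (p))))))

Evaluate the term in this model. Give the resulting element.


  p = 3
  (f (p)) = f(3,) = 1
  (f (f (p))) = f(1,) = 0
  (f (f (f (p)))) = f(0,) = 3
  (f (f (f (f (p))))) = f(3,) = 1
  (f (f (f (f (f (p)))))) = f(1,) = 0

value = 0


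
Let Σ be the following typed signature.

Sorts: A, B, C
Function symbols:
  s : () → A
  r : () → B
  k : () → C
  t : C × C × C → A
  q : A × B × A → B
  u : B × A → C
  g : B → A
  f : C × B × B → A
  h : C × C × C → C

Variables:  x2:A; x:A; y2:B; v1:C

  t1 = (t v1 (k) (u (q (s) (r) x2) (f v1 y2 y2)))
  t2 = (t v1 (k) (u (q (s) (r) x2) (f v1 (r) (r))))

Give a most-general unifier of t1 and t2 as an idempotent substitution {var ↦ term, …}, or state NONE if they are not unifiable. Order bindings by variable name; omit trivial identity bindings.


{y2 ↦ (r)}


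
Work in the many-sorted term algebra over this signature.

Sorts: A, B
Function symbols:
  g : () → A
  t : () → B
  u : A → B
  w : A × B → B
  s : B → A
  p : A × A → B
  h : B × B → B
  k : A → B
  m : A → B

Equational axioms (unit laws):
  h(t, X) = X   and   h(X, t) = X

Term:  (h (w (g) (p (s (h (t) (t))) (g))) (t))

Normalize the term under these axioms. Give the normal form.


normal form = (w (g) (p (s (t)) (g)))

1. (h (w (g) (p (s (h (t) (t))) (g))) (t))  →  (w (g) (p (s (h (t) (t))) (g)))
2. (w (g) (p (s (h (t) (t))) (g)))  →  (w (g) (p (s (t)) (g)))


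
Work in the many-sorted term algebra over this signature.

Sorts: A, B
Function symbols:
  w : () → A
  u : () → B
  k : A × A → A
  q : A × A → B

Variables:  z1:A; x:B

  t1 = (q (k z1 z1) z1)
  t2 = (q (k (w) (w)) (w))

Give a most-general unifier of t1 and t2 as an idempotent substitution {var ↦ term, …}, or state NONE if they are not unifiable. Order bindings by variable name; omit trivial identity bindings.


{z1 ↦ (w)}


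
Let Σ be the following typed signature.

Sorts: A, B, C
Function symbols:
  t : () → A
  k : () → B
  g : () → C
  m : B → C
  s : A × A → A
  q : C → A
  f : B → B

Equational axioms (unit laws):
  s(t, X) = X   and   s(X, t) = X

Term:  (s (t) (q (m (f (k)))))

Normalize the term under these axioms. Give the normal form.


1. (s (t) (q (m (f (k)))))  →  (q (m (f (k))))

normal form = (q (m (f (k))))


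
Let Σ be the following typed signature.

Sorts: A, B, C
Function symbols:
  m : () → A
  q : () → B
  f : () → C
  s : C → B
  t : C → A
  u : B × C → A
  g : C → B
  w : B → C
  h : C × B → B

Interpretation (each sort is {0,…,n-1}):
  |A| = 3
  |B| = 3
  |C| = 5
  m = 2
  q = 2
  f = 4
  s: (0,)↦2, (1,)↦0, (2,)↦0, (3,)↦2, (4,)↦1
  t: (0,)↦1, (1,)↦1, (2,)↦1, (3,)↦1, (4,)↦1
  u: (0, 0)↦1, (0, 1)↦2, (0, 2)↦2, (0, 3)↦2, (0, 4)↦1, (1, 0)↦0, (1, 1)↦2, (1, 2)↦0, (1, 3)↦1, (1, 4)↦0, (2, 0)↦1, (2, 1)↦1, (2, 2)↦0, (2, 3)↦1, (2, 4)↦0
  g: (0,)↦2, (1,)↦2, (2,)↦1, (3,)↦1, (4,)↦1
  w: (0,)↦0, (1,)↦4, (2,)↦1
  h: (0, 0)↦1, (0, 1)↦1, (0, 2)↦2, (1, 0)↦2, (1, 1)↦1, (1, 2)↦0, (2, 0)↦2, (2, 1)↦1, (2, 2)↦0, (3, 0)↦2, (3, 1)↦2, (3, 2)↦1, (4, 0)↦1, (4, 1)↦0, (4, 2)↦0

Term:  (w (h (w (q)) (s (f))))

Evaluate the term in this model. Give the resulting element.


value = 4

  q = 2
  (w (q)) = w(2,) = 1
  f = 4
  (s (f)) = s(4,) = 1
  (h (w (q)) (s (f))) = h(1, 1) = 1
  (w (h (w (q)) (s (f)))) = w(1,) = 4


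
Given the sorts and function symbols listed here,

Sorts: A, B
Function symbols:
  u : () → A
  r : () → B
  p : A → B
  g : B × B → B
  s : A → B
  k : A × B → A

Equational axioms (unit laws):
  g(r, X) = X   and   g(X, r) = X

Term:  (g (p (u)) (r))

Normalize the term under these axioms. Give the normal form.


normal form = (p (u))

1. (g (p (u)) (r))  →  (p (u))


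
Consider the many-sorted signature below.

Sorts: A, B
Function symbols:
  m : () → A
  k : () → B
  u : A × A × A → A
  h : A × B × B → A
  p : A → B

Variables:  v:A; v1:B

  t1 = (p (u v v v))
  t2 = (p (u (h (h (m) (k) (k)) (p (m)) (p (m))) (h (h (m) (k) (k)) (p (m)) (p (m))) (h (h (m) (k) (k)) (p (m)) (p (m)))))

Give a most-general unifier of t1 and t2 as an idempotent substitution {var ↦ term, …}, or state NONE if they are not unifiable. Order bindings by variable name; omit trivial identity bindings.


{v ↦ (h (h (m) (k) (k)) (p (m)) (p (m)))}


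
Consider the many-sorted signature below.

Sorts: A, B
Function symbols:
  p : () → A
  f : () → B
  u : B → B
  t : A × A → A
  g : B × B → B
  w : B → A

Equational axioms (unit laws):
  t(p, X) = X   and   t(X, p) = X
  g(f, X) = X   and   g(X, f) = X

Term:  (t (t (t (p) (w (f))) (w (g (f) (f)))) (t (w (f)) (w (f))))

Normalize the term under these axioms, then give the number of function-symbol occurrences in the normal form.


1. (t (t (t (p) (w (f))) (w (g (f) (f)))) (t (w (f)) (w (f))))  →  (t (t (w (f)) (w (g (f) (f)))) (t (w (f)) (w (f))))
2. (t (t (w (f)) (w (g (f) (f)))) (t (w (f)) (w (f))))  →  (t (t (w (f)) (w (f))) (t (w (f)) (w (f))))
normal form: (t (t (w (f)) (w (f))) (t (w (f)) (w (f))))

size = 11


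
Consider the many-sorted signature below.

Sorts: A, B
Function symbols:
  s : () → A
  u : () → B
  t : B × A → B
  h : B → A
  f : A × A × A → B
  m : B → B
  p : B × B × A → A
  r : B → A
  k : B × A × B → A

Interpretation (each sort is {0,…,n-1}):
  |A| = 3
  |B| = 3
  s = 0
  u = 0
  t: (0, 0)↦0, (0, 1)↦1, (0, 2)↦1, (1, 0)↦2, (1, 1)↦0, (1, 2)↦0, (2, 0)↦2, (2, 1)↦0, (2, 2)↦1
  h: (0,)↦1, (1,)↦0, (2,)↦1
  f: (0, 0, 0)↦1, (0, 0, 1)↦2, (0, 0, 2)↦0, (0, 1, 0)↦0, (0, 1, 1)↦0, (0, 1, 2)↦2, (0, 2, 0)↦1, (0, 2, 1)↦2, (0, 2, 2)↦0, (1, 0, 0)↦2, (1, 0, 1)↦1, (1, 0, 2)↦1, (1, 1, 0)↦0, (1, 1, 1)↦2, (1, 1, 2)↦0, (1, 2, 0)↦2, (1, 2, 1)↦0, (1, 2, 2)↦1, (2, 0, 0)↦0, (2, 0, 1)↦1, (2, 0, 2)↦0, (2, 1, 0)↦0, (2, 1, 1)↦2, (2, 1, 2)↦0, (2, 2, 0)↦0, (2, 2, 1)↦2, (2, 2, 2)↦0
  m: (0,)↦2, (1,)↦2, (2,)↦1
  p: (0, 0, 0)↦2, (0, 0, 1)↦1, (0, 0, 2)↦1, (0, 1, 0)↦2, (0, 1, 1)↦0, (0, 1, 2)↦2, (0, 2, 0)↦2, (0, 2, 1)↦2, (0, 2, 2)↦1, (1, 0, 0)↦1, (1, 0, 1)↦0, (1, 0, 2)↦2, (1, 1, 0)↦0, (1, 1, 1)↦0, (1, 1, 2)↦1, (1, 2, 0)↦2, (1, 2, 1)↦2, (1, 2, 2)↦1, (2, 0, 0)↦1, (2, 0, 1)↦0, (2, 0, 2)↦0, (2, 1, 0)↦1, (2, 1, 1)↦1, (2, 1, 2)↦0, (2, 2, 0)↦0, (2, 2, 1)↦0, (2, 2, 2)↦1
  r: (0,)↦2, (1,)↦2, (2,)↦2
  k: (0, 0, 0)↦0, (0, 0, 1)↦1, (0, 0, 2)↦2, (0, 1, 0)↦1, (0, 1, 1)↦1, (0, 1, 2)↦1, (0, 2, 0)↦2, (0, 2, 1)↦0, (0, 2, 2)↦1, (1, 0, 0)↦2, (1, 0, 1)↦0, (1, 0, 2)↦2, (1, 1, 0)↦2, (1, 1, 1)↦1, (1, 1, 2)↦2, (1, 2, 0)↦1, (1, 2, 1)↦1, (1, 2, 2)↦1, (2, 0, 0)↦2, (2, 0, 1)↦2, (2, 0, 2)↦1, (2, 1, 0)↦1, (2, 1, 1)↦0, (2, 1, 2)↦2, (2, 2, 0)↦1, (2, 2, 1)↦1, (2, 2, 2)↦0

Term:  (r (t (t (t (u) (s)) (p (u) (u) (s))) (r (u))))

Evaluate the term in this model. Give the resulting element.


  u = 0
  s = 0
  (t (u) (s)) = t(0, 0) = 0
  u = 0
  u = 0
  s = 0
  (p (u) (u) (s)) = p(0, 0, 0) = 2
  (t (t (u) (s)) (p (u) (u) (s))) = t(0, 2) = 1
  u = 0
  (r (u)) = r(0,) = 2
  (t (t (t (u) (s)) (p (u) (u) (s))) (r (u))) = t(1, 2) = 0
  (r (t (t (t (u) (s)) (p (u) (u) (s))) (r (u)))) = r(0,) = 2

value = 2


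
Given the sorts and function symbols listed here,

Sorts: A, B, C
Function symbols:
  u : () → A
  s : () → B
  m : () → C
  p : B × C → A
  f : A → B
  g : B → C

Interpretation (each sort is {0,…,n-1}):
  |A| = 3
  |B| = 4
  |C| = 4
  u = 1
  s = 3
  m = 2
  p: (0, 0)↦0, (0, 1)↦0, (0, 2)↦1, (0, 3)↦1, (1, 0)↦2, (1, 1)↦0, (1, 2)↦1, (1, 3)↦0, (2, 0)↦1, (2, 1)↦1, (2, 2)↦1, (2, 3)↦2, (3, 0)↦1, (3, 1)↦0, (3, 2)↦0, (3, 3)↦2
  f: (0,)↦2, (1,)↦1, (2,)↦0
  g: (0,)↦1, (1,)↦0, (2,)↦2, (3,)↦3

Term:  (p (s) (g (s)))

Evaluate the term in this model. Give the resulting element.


  s = 3
  s = 3
  (g (s)) = g(3,) = 3
  (p (s) (g (s))) = p(3, 3) = 2

value = 2


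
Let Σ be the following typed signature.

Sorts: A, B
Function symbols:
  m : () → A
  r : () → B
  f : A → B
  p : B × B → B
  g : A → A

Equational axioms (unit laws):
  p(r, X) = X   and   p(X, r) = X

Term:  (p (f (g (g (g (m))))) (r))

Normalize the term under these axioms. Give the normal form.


1. (p (f (g (g (g (m))))) (r))  →  (f (g (g (g (m)))))

normal form = (f (g (g (g (m)))))


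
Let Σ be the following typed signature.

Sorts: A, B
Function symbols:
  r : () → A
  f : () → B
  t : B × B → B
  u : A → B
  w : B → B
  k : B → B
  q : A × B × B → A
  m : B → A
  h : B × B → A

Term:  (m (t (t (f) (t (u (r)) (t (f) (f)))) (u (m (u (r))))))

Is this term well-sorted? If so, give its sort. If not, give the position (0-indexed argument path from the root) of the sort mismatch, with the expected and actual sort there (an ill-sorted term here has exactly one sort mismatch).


well-sorted; sort = A

      (f) : B
          (r) : A
        (u (r)) : B
          (f) : B
          (f) : B
        (t (f) (f)) : B
      (t (u (r)) (t (f) (f))) : B
    (t (f) (t (u (r)) (t (f) (f)))) : B
          (r) : A
        (u (r)) : B
      (m (u (r))) : A
    (u (m (u (r)))) : B
  (t (t (f) (t (u (r)) (t (f) (f)))) (u (m (u (r))))) : B
(m (t (t (f) (t (u (r)) (t (f) (f)))) (u (m (u (r)))))) : A


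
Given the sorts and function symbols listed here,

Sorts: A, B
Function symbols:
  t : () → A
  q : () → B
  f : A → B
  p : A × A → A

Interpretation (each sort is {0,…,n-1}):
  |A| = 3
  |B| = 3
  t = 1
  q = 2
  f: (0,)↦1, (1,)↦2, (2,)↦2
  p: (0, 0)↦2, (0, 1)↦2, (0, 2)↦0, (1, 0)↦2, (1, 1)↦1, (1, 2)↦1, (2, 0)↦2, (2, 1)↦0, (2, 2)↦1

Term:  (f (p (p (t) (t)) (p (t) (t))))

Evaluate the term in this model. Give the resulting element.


value = 2

  t = 1
  t = 1
  (p (t) (t)) = p(1, 1) = 1
  t = 1
  t = 1
  (p (t) (t)) = p(1, 1) = 1
  (p (p (t) (t)) (p (t) (t))) = p(1, 1) = 1
  (f (p (p (t) (t)) (p (t) (t)))) = f(1,) = 2


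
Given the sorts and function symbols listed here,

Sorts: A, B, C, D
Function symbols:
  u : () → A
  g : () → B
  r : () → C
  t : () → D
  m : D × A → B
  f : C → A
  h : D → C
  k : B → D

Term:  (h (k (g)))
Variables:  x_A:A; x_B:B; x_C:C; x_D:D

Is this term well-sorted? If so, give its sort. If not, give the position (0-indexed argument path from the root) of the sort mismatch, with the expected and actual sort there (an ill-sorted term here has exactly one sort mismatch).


well-sorted; sort = C

    (g) : B
  (k (g)) : D
(h (k (g))) : C


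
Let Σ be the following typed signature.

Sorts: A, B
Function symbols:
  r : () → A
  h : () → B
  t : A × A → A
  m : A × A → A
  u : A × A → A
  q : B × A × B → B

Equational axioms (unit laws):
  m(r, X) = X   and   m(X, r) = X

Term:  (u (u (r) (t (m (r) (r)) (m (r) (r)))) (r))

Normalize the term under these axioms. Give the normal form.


normal form = (u (u (r) (t (r) (r))) (r))

1. (u (u (r) (t (m (r) (r)) (m (r) (r)))) (r))  →  (u (u (r) (t (r) (m (r) (r)))) (r))
2. (u (u (r) (t (r) (m (r) (r)))) (r))  →  (u (u (r) (t (r) (r))) (r))


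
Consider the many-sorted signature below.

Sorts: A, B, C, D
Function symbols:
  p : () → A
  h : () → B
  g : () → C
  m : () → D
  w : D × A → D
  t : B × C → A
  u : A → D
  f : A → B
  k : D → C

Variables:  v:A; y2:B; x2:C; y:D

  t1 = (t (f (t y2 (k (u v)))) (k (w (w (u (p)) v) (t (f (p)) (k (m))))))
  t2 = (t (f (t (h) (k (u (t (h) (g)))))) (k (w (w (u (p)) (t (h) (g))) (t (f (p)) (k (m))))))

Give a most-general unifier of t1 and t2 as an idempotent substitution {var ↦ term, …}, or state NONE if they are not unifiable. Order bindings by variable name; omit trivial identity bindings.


{v ↦ (t (h) (g)), y2 ↦ (h)}


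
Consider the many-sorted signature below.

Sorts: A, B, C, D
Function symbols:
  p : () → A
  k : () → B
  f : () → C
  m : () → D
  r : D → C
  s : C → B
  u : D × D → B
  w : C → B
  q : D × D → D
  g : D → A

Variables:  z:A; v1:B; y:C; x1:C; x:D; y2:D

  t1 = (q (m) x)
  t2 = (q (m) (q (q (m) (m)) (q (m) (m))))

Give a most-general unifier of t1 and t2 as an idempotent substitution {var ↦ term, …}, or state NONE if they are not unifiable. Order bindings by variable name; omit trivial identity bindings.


{x ↦ (q (q (m) (m)) (q (m) (m)))}


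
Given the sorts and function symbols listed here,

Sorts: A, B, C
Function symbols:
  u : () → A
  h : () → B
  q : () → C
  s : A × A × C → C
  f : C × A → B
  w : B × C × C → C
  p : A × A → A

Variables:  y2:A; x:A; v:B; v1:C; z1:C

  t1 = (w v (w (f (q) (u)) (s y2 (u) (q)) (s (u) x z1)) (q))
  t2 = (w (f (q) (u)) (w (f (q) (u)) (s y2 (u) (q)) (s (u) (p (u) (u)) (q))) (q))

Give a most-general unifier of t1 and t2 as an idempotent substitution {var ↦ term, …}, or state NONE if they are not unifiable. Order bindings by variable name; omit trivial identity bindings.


{v ↦ (f (q) (u)), x ↦ (p (u) (u)), z1 ↦ (q)}


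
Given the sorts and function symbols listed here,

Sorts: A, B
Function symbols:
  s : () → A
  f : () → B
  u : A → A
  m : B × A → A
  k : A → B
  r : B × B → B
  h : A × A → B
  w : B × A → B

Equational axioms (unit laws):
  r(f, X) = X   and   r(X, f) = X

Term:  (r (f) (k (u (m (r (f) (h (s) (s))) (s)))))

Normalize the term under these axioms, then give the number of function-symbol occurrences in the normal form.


1. (r (f) (k (u (m (r (f) (h (s) (s))) (s)))))  →  (k (u (m (r (f) (h (s) (s))) (s))))
2. (k (u (m (r (f) (h (s) (s))) (s))))  →  (k (u (m (h (s) (s)) (s))))
normal form: (k (u (m (h (s) (s)) (s))))

size = 7


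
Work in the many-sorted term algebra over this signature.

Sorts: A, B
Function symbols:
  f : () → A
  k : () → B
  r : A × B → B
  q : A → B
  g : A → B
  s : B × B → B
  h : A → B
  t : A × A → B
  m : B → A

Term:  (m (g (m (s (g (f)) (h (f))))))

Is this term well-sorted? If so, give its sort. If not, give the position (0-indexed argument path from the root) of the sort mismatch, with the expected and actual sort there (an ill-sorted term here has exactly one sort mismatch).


well-sorted; sort = A

          (f) : A
        (g (f)) : B
          (f) : A
        (h (f)) : B
      (s (g (f)) (h (f))) : B
    (m (s (g (f)) (h (f)))) : A
  (g (m (s (g (f)) (h (f))))) : B
(m (g (m (s (g (f)) (h (f)))))) : A


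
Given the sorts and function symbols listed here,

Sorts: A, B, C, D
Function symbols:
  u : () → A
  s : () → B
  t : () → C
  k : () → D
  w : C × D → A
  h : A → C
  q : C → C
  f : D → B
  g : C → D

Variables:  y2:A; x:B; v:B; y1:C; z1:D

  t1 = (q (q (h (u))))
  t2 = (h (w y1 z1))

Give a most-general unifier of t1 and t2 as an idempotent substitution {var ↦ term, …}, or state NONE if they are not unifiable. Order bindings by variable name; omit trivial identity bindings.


head clash or occurs-check failure — not unifiable

NONE (not unifiable)


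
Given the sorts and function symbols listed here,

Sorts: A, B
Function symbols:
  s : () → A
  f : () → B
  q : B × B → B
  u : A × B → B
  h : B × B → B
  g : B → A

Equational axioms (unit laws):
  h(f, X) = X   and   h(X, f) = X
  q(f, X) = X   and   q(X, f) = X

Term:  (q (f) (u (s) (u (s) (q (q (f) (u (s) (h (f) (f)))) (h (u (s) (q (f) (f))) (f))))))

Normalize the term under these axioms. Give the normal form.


normal form = (u (s) (u (s) (q (u (s) (f)) (u (s) (f)))))

1. (q (f) (u (s) (u (s) (q (q (f) (u (s) (h (f) (f)))) (h (u (s) (q (f) (f))) (f))))))  →  (u (s) (u (s) (q (q (f) (u (s) (h (f) (f)))) (h (u (s) (q (f) (f))) (f)))))
2. (u (s) (u (s) (q (q (f) (u (s) (h (f) (f)))) (h (u (s) (q (f) (f))) (f)))))  →  (u (s) (u (s) (q (u (s) (h (f) (f))) (h (u (s) (q (f) (f))) (f)))))
3. (u (s) (u (s) (q (u (s) (h (f) (f))) (h (u (s) (q (f) (f))) (f)))))  →  (u (s) (u (s) (q (u (s) (f)) (h (u (s) (q (f) (f))) (f)))))
4. (u (s) (u (s) (q (u (s) (f)) (h (u (s) (q (f) (f))) (f)))))  →  (u (s) (u (s) (q (u (s) (f)) (u (s) (q (f) (f))))))
5. (u (s) (u (s) (q (u (s) (f)) (u (s) (q (f) (f))))))  →  (u (s) (u (s) (q (u (s) (f)) (u (s) (f)))))


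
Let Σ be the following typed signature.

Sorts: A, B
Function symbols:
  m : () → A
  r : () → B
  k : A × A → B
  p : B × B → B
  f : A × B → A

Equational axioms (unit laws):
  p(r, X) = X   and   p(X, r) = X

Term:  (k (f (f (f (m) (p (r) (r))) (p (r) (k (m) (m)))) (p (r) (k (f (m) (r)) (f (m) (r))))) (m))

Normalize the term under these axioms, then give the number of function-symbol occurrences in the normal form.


size = 17

1. (k (f (f (f (m) (p (r) (r))) (p (r) (k (m) (m)))) (p (r) (k (f (m) (r)) (f (m) (r))))) (m))  →  (k (f (f (f (m) (r)) (p (r) (k (m) (m)))) (p (r) (k (f (m) (r)) (f (m) (r))))) (m))
2. (k (f (f (f (m) (r)) (p (r) (k (m) (m)))) (p (r) (k (f (m) (r)) (f (m) (r))))) (m))  →  (k (f (f (f (m) (r)) (k (m) (m))) (p (r) (k (f (m) (r)) (f (m) (r))))) (m))
3. (k (f (f (f (m) (r)) (k (m) (m))) (p (r) (k (f (m) (r)) (f (m) (r))))) (m))  →  (k (f (f (f (m) (r)) (k (m) (m))) (k (f (m) (r)) (f (m) (r)))) (m))
normal form: (k (f (f (f (m) (r)) (k (m) (m))) (k (f (m) (r)) (f (m) (r)))) (m))


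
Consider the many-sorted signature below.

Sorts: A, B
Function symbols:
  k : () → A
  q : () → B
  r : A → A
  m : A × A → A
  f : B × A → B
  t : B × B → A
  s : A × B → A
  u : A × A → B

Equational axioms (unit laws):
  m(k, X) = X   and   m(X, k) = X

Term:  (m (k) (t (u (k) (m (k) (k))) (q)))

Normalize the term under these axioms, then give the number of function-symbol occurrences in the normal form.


size = 5

1. (m (k) (t (u (k) (m (k) (k))) (q)))  →  (t (u (k) (m (k) (k))) (q))
2. (t (u (k) (m (k) (k))) (q))  →  (t (u (k) (k)) (q))
normal form: (t (u (k) (k)) (q))


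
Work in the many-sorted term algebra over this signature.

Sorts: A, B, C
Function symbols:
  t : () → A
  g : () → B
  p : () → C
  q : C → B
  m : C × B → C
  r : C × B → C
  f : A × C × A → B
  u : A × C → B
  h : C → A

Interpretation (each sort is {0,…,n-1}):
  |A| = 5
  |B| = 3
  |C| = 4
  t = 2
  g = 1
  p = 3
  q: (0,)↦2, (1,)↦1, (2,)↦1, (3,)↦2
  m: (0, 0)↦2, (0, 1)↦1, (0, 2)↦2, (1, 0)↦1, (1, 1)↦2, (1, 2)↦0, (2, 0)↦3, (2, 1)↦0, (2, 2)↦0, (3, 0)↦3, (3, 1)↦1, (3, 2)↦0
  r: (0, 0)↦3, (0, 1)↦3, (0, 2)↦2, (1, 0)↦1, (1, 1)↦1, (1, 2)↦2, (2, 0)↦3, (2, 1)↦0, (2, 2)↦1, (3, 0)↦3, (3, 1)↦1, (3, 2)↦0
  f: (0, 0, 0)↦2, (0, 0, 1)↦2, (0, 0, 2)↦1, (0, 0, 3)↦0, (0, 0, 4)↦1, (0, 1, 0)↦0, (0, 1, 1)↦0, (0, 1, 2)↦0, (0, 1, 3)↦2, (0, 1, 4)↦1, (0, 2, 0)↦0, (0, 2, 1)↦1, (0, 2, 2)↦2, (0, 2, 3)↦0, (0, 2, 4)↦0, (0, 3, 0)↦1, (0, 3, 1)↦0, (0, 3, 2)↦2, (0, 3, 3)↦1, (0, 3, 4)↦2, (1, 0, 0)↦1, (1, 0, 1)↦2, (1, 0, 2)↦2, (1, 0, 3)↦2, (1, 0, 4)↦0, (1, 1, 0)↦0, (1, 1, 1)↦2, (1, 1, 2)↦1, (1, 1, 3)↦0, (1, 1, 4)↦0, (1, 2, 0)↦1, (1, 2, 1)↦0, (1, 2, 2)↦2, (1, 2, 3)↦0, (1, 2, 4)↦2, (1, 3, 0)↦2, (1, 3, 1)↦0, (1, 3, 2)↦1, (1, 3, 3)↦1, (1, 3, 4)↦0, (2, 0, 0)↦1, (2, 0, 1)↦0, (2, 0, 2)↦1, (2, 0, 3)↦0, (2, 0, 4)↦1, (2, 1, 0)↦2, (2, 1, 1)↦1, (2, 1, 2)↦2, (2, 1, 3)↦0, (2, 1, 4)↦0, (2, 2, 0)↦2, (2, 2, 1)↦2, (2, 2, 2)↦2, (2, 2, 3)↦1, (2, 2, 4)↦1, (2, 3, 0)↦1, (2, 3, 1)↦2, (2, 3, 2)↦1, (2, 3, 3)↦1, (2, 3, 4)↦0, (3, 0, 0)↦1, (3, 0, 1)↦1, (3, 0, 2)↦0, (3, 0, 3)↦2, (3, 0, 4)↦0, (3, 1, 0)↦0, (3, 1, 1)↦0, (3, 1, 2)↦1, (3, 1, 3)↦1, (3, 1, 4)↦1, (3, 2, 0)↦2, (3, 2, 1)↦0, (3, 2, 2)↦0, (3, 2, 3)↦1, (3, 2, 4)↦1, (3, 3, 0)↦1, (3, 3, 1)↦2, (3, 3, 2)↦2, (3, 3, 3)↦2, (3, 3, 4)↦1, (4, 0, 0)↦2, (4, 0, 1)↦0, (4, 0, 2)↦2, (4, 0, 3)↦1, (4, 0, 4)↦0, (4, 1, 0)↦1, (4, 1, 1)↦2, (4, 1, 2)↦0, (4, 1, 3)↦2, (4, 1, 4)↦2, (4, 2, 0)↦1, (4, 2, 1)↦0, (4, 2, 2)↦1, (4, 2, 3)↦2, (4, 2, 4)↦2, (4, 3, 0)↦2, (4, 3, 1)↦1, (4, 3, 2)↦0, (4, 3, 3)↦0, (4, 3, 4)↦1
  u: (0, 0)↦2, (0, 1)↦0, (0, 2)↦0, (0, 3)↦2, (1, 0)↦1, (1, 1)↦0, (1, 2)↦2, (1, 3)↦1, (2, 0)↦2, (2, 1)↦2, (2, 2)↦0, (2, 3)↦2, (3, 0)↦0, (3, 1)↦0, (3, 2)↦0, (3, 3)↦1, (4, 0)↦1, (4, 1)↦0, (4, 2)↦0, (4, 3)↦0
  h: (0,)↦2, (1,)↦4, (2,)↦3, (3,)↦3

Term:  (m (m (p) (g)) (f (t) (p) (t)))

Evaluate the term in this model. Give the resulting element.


value = 2

  p = 3
  g = 1
  (m (p) (g)) = m(3, 1) = 1
  t = 2
  p = 3
  t = 2
  (f (t) (p) (t)) = f(2, 3, 2) = 1
  (m (m (p) (g)) (f (t) (p) (t))) = m(1, 1) = 2


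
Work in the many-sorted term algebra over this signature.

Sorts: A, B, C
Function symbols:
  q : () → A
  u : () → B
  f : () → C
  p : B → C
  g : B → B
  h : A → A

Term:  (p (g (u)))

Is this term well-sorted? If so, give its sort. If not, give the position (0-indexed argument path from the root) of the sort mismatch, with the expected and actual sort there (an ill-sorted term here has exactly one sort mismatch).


    (u) : B
  (g (u)) : B
(p (g (u))) : C

well-sorted; sort = C


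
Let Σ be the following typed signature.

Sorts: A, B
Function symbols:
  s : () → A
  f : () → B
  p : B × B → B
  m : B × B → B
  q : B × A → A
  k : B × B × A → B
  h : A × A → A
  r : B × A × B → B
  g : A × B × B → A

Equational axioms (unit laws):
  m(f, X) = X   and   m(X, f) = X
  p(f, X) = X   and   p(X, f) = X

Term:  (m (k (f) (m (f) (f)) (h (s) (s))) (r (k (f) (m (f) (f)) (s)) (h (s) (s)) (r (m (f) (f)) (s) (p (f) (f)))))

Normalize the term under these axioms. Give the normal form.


1. (m (k (f) (m (f) (f)) (h (s) (s))) (r (k (f) (m (f) (f)) (s)) (h (s) (s)) (r (m (f) (f)) (s) (p (f) (f)))))  →  (m (k (f) (f) (h (s) (s))) (r (k (f) (m (f) (f)) (s)) (h (s) (s)) (r (m (f) (f)) (s) (p (f) (f)))))
2. (m (k (f) (f) (h (s) (s))) (r (k (f) (m (f) (f)) (s)) (h (s) (s)) (r (m (f) (f)) (s) (p (f) (f)))))  →  (m (k (f) (f) (h (s) (s))) (r (k (f) (f) (s)) (h (s) (s)) (r (m (f) (f)) (s) (p (f) (f)))))
3. (m (k (f) (f) (h (s) (s))) (r (k (f) (f) (s)) (h (s) (s)) (r (m (f) (f)) (s) (p (f) (f)))))  →  (m (k (f) (f) (h (s) (s))) (r (k (f) (f) (s)) (h (s) (s)) (r (f) (s) (p (f) (f)))))
4. (m (k (f) (f) (h (s) (s))) (r (k (f) (f) (s)) (h (s) (s)) (r (f) (s) (p (f) (f)))))  →  (m (k (f) (f) (h (s) (s))) (r (k (f) (f) (s)) (h (s) (s)) (r (f) (s) (f))))

normal form = (m (k (f) (f) (h (s) (s))) (r (k (f) (f) (s)) (h (s) (s)) (r (f) (s) (f))))


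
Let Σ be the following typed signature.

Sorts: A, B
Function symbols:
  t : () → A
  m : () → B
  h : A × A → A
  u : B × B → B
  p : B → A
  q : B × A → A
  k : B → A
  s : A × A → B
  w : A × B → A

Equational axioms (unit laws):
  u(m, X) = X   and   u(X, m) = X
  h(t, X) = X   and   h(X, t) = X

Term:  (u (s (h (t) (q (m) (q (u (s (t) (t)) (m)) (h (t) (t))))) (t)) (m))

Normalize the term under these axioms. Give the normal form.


normal form = (s (q (m) (q (s (t) (t)) (t))) (t))

1. (u (s (h (t) (q (m) (q (u (s (t) (t)) (m)) (h (t) (t))))) (t)) (m))  →  (s (h (t) (q (m) (q (u (s (t) (t)) (m)) (h (t) (t))))) (t))
2. (s (h (t) (q (m) (q (u (s (t) (t)) (m)) (h (t) (t))))) (t))  →  (s (q (m) (q (u (s (t) (t)) (m)) (h (t) (t)))) (t))
3. (s (q (m) (q (u (s (t) (t)) (m)) (h (t) (t)))) (t))  →  (s (q (m) (q (s (t) (t)) (h (t) (t)))) (t))
4. (s (q (m) (q (s (t) (t)) (h (t) (t)))) (t))  →  (s (q (m) (q (s (t) (t)) (t))) (t))


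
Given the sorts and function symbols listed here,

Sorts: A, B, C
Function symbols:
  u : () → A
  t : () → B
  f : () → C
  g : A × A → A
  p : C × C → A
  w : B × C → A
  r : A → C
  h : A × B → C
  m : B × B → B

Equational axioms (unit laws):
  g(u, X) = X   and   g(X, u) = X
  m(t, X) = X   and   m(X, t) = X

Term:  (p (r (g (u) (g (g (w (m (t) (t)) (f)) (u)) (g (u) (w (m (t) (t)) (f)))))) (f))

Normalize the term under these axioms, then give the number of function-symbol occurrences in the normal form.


size = 10

1. (p (r (g (u) (g (g (w (m (t) (t)) (f)) (u)) (g (u) (w (m (t) (t)) (f)))))) (f))  →  (p (r (g (g (w (m (t) (t)) (f)) (u)) (g (u) (w (m (t) (t)) (f))))) (f))
2. (p (r (g (g (w (m (t) (t)) (f)) (u)) (g (u) (w (m (t) (t)) (f))))) (f))  →  (p (r (g (w (m (t) (t)) (f)) (g (u) (w (m (t) (t)) (f))))) (f))
3. (p (r (g (w (m (t) (t)) (f)) (g (u) (w (m (t) (t)) (f))))) (f))  →  (p (r (g (w (t) (f)) (g (u) (w (m (t) (t)) (f))))) (f))
4. (p (r (g (w (t) (f)) (g (u) (w (m (t) (t)) (f))))) (f))  →  (p (r (g (w (t) (f)) (w (m (t) (t)) (f)))) (f))
5. (p (r (g (w (t) (f)) (w (m (t) (t)) (f)))) (f))  →  (p (r (g (w (t) (f)) (w (t) (f)))) (f))
normal form: (p (r (g (w (t) (f)) (w (t) (f)))) (f))


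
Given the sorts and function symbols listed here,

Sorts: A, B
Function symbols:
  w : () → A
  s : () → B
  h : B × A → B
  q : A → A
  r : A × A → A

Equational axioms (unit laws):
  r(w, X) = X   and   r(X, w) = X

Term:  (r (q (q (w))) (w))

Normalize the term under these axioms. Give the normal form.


normal form = (q (q (w)))

1. (r (q (q (w))) (w))  →  (q (q (w)))


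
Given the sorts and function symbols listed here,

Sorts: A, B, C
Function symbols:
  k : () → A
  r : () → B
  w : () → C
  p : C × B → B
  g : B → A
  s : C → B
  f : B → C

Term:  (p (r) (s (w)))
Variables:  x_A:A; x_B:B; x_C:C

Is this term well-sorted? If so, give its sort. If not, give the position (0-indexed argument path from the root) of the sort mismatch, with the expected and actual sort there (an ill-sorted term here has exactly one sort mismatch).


ill-sorted at position [0]: expected C, got B

  (r) : B
    (w) : C
  (s (w)) : B
(p (r) (s (w))) : ✗ arg 0 at [0] has sort B, expected C


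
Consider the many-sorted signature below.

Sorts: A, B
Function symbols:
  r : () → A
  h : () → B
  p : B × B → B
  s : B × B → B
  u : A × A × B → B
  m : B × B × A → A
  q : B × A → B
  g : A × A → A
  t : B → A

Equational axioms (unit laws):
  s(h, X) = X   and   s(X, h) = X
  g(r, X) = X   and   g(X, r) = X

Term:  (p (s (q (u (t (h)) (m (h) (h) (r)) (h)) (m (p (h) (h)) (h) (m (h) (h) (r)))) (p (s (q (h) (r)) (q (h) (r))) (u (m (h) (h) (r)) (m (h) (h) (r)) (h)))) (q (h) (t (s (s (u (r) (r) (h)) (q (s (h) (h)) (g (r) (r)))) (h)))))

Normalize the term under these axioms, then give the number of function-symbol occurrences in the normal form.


1. (p (s (q (u (t (h)) (m (h) (h) (r)) (h)) (m (p (h) (h)) (h) (m (h) (h) (r)))) (p (s (q (h) (r)) (q (h) (r))) (u (m (h) (h) (r)) (m (h) (h) (r)) (h)))) (q (h) (t (s (s (u (r) (r) (h)) (q (s (h) (h)) (g (r) (r)))) (h)))))  →  (p (s (q (u (t (h)) (m (h) (h) (r)) (h)) (m (p (h) (h)) (h) (m (h) (h) (r)))) (p (s (q (h) (r)) (q (h) (r))) (u (m (h) (h) (r)) (m (h) (h) (r)) (h)))) (q (h) (t (s (u (r) (r) (h)) (q (s (h) (h)) (g (r) (r)))))))
2. (p (s (q (u (t (h)) (m (h) (h) (r)) (h)) (m (p (h) (h)) (h) (m (h) (h) (r)))) (p (s (q (h) (r)) (q (h) (r))) (u (m (h) (h) (r)) (m (h) (h) (r)) (h)))) (q (h) (t (s (u (r) (r) (h)) (q (s (h) (h)) (g (r) (r)))))))  →  (p (s (q (u (t (h)) (m (h) (h) (r)) (h)) (m (p (h) (h)) (h) (m (h) (h) (r)))) (p (s (q (h) (r)) (q (h) (r))) (u (m (h) (h) (r)) (m (h) (h) (r)) (h)))) (q (h) (t (s (u (r) (r) (h)) (q (h) (g (r) (r)))))))
3. (p (s (q (u (t (h)) (m (h) (h) (r)) (h)) (m (p (h) (h)) (h) (m (h) (h) (r)))) (p (s (q (h) (r)) (q (h) (r))) (u (m (h) (h) (r)) (m (h) (h) (r)) (h)))) (q (h) (t (s (u (r) (r) (h)) (q (h) (g (r) (r)))))))  →  (p (s (q (u (t (h)) (m (h) (h) (r)) (h)) (m (p (h) (h)) (h) (m (h) (h) (r)))) (p (s (q (h) (r)) (q (h) (r))) (u (m (h) (h) (r)) (m (h) (h) (r)) (h)))) (q (h) (t (s (u (r) (r) (h)) (q (h) (r))))))
normal form: (p (s (q (u (t (h)) (m (h) (h) (r)) (h)) (m (p (h) (h)) (h) (m (h) (h) (r)))) (p (s (q (h) (r)) (q (h) (r))) (u (m (h) (h) (r)) (m (h) (h) (r)) (h)))) (q (h) (t (s (u (r) (r) (h)) (q (h) (r))))))

size = 49
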